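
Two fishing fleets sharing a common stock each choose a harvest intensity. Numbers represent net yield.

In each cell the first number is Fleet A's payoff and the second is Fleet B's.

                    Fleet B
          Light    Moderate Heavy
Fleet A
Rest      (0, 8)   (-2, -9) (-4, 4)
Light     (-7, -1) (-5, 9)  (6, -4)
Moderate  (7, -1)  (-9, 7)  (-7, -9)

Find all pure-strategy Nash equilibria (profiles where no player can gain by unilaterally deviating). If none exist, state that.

(Rest, Light): Fleet A can switch to Moderate (0 → 7). Not NE.
(Rest, Moderate): Fleet B can switch to Light (-9 → 8). Not NE.
(Rest, Heavy): Fleet A can switch to Light (-4 → 6). Not NE.
(Light, Light): Fleet A can switch to Rest (-7 → 0). Not NE.
(Light, Moderate): Fleet A can switch to Rest (-5 → -2). Not NE.
(Light, Heavy): Fleet B can switch to Light (-4 → -1). Not NE.
(Moderate, Light): Fleet B can switch to Moderate (-1 → 7). Not NE.
(Moderate, Moderate): Fleet A can switch to Rest (-9 → -2). Not NE.
(Moderate, Heavy): Fleet A can switch to Rest (-7 → -4). Not NE.

none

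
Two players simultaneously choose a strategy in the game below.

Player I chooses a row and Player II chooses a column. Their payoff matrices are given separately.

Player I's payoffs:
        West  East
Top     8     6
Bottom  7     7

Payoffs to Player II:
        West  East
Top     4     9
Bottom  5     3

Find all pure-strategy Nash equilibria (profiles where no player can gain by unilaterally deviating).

none

Player I against West: payoffs 8, 7 → best response Top.
Player I against East: payoffs 6, 7 → best response Bottom.
Player II against Top: payoffs 4, 9 → best response East.
Player II against Bottom: payoffs 5, 3 → best response West.
No profile is a mutual best response for all players.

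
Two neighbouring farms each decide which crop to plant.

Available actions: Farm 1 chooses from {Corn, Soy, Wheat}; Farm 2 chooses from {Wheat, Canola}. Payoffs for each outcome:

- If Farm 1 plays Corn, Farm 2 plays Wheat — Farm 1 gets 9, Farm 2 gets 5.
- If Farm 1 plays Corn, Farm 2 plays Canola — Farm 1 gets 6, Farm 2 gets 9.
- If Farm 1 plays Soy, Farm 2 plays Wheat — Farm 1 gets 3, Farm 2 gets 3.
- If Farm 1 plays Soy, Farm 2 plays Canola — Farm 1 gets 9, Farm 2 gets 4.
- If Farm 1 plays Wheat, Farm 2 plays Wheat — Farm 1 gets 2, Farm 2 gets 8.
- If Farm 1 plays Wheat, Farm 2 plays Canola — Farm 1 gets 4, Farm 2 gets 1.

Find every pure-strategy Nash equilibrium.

Farm 1 against Wheat: payoffs 9, 3, 2 → best response Corn.
Farm 1 against Canola: payoffs 6, 9, 4 → best response Soy.
Farm 2 against Corn: payoffs 5, 9 → best response Canola.
Farm 2 against Soy: payoffs 3, 4 → best response Canola.
Farm 2 against Wheat: payoffs 8, 1 → best response Wheat.
Mutual best responses: (Soy, Canola).

Pure NE: (Soy, Canola)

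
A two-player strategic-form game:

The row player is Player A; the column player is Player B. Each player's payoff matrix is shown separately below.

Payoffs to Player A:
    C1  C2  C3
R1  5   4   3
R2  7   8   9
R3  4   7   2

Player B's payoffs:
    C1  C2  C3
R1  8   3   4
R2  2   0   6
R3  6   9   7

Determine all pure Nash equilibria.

Pure NE: (R2, C3)

Player A against C1: payoffs 5, 7, 4 → best response R2.
Player A against C2: payoffs 4, 8, 7 → best response R2.
Player A against C3: payoffs 3, 9, 2 → best response R2.
Player B against R1: payoffs 8, 3, 4 → best response C1.
Player B against R2: payoffs 2, 0, 6 → best response C3.
Player B against R3: payoffs 6, 9, 7 → best response C2.
Mutual best responses: (R2, C3).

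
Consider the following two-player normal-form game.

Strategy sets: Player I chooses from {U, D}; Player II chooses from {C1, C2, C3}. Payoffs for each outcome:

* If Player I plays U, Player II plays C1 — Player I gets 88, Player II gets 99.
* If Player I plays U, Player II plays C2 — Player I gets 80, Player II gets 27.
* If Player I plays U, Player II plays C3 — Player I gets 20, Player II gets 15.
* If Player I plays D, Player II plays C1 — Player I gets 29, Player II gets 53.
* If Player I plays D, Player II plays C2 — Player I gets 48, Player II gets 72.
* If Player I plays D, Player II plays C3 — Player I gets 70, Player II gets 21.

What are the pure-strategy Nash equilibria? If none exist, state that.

(U, C1)

Mark each player's best response to every combination of opponents' strategies; a profile where every player is best-responding is a pure Nash equilibrium.
Player I against C1: payoffs 88, 29 → best response U.
Player I against C2: payoffs 80, 48 → best response U.
Player I against C3: payoffs 20, 70 → best response D.
Player II against U: payoffs 99, 27, 15 → best response C1.
Player II against D: payoffs 53, 72, 21 → best response C2.
Mutual best responses: (U, C1).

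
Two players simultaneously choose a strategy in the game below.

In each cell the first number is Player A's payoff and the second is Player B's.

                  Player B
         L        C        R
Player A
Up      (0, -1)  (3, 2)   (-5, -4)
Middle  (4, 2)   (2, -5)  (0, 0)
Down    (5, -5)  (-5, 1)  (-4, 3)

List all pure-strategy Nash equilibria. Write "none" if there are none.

Mark each player's best response to every combination of opponents' strategies; a profile where every player is best-responding is a pure Nash equilibrium.
Player A against L: payoffs 0, 4, 5 → best response Down.
Player A against C: payoffs 3, 2, -5 → best response Up.
Player A against R: payoffs -5, 0, -4 → best response Middle.
Player B against Up: payoffs -1, 2, -4 → best response C.
Player B against Middle: payoffs 2, -5, 0 → best response L.
Player B against Down: payoffs -5, 1, 3 → best response R.
Mutual best responses: (Up, C).

(Up, C)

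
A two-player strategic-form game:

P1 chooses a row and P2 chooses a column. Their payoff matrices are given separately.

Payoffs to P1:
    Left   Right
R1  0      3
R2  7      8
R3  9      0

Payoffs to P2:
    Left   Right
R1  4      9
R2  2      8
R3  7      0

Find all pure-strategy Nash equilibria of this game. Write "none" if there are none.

For each player, find the best response to each opponent profile; mutual best responses are the pure NE.
P1 against Left: payoffs 0, 7, 9 → best response R3.
P1 against Right: payoffs 3, 8, 0 → best response R2.
P2 against R1: payoffs 4, 9 → best response Right.
P2 against R2: payoffs 2, 8 → best response Right.
P2 against R3: payoffs 7, 0 → best response Left.
Mutual best responses: (R2, Right); (R3, Left).

(R2, Right); (R3, Left)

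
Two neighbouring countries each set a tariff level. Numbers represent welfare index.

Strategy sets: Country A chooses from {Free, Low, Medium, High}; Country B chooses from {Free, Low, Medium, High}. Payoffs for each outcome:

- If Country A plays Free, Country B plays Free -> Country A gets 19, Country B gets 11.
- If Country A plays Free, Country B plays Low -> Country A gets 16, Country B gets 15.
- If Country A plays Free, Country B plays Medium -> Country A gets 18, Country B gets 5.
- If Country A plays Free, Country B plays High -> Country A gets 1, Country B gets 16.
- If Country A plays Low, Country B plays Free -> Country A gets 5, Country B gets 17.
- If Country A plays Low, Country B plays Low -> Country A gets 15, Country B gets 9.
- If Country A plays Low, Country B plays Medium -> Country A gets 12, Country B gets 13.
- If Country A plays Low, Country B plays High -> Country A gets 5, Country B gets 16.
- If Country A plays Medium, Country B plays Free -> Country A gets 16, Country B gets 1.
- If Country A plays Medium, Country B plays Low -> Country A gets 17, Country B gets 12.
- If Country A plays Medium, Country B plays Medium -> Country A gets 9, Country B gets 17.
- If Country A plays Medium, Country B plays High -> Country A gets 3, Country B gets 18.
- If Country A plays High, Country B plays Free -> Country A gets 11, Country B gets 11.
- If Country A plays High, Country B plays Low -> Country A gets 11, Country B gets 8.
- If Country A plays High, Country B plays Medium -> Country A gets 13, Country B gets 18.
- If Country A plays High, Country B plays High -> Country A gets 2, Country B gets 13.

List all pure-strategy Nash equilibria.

(Free, Free): Country B can switch to Low (11 → 15). Not NE.
(Free, Low): Country A can switch to Medium (16 → 17). Not NE.
(Free, Medium): Country B can switch to Free (5 → 11). Not NE.
(Free, High): Country A can switch to Low (1 → 5). Not NE.
(Low, Free): Country A can switch to Free (5 → 19). Not NE.
(Low, Low): Country A can switch to Free (15 → 16). Not NE.
(Low, Medium): Country A can switch to Free (12 → 18). Not NE.
(Low, High): Country B can switch to Free (16 → 17). Not NE.
(The remaining 8 profiles each have a profitable deviation by the same check.)

none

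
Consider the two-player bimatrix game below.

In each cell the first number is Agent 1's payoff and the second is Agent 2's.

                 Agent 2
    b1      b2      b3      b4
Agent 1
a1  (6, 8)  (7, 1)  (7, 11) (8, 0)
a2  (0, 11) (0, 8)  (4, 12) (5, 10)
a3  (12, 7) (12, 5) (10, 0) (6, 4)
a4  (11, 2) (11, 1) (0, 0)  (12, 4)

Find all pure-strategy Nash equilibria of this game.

Agent 1 against b1: payoffs 6, 0, 12, 11 → best response a3.
Agent 1 against b2: payoffs 7, 0, 12, 11 → best response a3.
Agent 1 against b3: payoffs 7, 4, 10, 0 → best response a3.
Agent 1 against b4: payoffs 8, 5, 6, 12 → best response a4.
Agent 2 against a1: payoffs 8, 1, 11, 0 → best response b3.
Agent 2 against a2: payoffs 11, 8, 12, 10 → best response b3.
Agent 2 against a3: payoffs 7, 5, 0, 4 → best response b1.
Agent 2 against a4: payoffs 2, 1, 0, 4 → best response b4.
Mutual best responses: (a3, b1); (a4, b4).

The pure Nash equilibria are (a3, b1) and (a4, b4).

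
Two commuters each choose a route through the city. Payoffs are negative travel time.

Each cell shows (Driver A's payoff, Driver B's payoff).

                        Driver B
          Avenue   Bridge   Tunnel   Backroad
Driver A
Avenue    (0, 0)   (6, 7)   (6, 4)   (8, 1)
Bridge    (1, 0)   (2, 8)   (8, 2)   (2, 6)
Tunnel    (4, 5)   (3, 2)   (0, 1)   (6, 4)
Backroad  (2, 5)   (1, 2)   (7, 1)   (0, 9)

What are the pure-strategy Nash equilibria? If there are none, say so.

For each player, find the best response to each opponent profile; mutual best responses are the pure NE.
Driver A against Avenue: payoffs 0, 1, 4, 2 → best response Tunnel.
Driver A against Bridge: payoffs 6, 2, 3, 1 → best response Avenue.
Driver A against Tunnel: payoffs 6, 8, 0, 7 → best response Bridge.
Driver A against Backroad: payoffs 8, 2, 6, 0 → best response Avenue.
Driver B against Avenue: payoffs 0, 7, 4, 1 → best response Bridge.
Driver B against Bridge: payoffs 0, 8, 2, 6 → best response Bridge.
Driver B against Tunnel: payoffs 5, 2, 1, 4 → best response Avenue.
Driver B against Backroad: payoffs 5, 2, 1, 9 → best response Backroad.
Mutual best responses: (Avenue, Bridge); (Tunnel, Avenue).

Pure-strategy Nash equilibria: (Avenue, Bridge) and (Tunnel, Avenue)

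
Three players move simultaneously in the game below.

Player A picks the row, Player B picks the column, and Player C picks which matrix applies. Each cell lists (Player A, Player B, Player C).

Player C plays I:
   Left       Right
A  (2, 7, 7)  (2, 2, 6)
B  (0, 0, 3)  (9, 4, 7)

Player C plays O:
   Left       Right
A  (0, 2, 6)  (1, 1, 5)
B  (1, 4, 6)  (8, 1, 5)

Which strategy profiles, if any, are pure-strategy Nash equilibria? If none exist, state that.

Mark each player's best response to every combination of opponents' strategies; a profile where every player is best-responding is a pure Nash equilibrium.
Player A against (Left, I): payoffs 2, 0 → best response A.
Player A against (Left, O): payoffs 0, 1 → best response B.
Player A against (Right, I): payoffs 2, 9 → best response B.
Player A against (Right, O): payoffs 1, 8 → best response B.
Player B against (A, I): payoffs 7, 2 → best response Left.
Player B against (A, O): payoffs 2, 1 → best response Left.
Player B against (B, I): payoffs 0, 4 → best response Right.
Player B against (B, O): payoffs 4, 1 → best response Left.
Player C against (A, Left): payoffs 7, 6 → best response I.
Player C against (A, Right): payoffs 6, 5 → best response I.
Player C against (B, Left): payoffs 3, 6 → best response O.
Player C against (B, Right): payoffs 7, 5 → best response I.
Mutual best responses: (A, Left, I); (B, Left, O); (B, Right, I).

(A, Left, I); (B, Left, O); (B, Right, I)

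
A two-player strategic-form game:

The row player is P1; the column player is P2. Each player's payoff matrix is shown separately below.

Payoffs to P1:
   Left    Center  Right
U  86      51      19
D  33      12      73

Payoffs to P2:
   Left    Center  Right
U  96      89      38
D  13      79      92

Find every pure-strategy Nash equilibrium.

For each player, find the best response to each opponent profile; mutual best responses are the pure NE.
P1 against Left: payoffs 86, 33 → best response U.
P1 against Center: payoffs 51, 12 → best response U.
P1 against Right: payoffs 19, 73 → best response D.
P2 against U: payoffs 96, 89, 38 → best response Left.
P2 against D: payoffs 13, 79, 92 → best response Right.
Mutual best responses: (U, Left); (D, Right).

The pure Nash equilibria are (U, Left), (D, Right).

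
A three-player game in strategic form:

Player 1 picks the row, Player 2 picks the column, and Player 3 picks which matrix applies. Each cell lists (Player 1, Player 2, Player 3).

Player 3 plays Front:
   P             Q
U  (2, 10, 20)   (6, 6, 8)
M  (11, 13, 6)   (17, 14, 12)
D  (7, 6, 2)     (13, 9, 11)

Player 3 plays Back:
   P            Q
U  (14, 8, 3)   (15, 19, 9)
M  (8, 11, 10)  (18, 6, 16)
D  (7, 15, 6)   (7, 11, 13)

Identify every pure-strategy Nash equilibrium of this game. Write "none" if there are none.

Player 1 against (P, Front): payoffs 2, 11, 7 → best response M.
Player 1 against (P, Back): payoffs 14, 8, 7 → best response U.
Player 1 against (Q, Front): payoffs 6, 17, 13 → best response M.
Player 1 against (Q, Back): payoffs 15, 18, 7 → best response M.
Player 2 against (U, Front): payoffs 10, 6 → best response P.
Player 2 against (U, Back): payoffs 8, 19 → best response Q.
Player 2 against (M, Front): payoffs 13, 14 → best response Q.
Player 2 against (M, Back): payoffs 11, 6 → best response P.
Player 2 against (D, Front): payoffs 6, 9 → best response Q.
Player 2 against (D, Back): payoffs 15, 11 → best response P.
Player 3 against (U, P): payoffs 20, 3 → best response Front.
Player 3 against (U, Q): payoffs 8, 9 → best response Back.
Player 3 against (M, P): payoffs 6, 10 → best response Back.
Player 3 against (M, Q): payoffs 12, 16 → best response Back.
Player 3 against (D, P): payoffs 2, 6 → best response Back.
Player 3 against (D, Q): payoffs 11, 13 → best response Back.
No profile is a mutual best response for all players.

none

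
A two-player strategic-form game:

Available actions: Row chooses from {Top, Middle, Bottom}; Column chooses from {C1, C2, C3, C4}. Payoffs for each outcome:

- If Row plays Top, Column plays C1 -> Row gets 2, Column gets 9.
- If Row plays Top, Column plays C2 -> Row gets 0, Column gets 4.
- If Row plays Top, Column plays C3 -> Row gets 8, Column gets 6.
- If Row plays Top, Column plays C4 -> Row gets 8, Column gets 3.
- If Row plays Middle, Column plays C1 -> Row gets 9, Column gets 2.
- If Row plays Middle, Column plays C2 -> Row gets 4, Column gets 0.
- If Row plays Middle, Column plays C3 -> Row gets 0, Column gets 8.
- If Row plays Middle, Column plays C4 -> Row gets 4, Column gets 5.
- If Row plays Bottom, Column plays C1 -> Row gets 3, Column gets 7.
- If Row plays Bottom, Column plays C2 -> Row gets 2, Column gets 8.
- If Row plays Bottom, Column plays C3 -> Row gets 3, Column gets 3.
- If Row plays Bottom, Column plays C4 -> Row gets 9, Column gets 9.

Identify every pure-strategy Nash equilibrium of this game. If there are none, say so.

Pure NE: (Bottom, C4)

For each player, find the best response to each opponent profile; mutual best responses are the pure NE.
Row against C1: payoffs 2, 9, 3 → best response Middle.
Row against C2: payoffs 0, 4, 2 → best response Middle.
Row against C3: payoffs 8, 0, 3 → best response Top.
Row against C4: payoffs 8, 4, 9 → best response Bottom.
Column against Top: payoffs 9, 4, 6, 3 → best response C1.
Column against Middle: payoffs 2, 0, 8, 5 → best response C3.
Column against Bottom: payoffs 7, 8, 3, 9 → best response C4.
Mutual best responses: (Bottom, C4).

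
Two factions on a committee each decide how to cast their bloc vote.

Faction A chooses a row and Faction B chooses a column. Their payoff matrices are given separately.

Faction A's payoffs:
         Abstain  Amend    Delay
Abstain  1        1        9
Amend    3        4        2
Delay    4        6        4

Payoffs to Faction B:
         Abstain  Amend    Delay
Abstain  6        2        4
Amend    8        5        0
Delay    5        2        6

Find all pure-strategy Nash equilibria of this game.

(Abstain, Abstain): Faction A can switch to Amend (1 → 3). Not NE.
(Abstain, Amend): Faction A can switch to Amend (1 → 4). Not NE.
(Abstain, Delay): Faction B can switch to Abstain (4 → 6). Not NE.
(Amend, Abstain): Faction A can switch to Delay (3 → 4). Not NE.
(Amend, Amend): Faction A can switch to Delay (4 → 6). Not NE.
(Amend, Delay): Faction A can switch to Abstain (2 → 9). Not NE.
(Delay, Abstain): Faction B can switch to Delay (5 → 6). Not NE.
(Delay, Amend): Faction B can switch to Abstain (2 → 5). Not NE.
(The remaining 1 profile has a profitable deviation by the same check.)

No pure-strategy Nash equilibrium.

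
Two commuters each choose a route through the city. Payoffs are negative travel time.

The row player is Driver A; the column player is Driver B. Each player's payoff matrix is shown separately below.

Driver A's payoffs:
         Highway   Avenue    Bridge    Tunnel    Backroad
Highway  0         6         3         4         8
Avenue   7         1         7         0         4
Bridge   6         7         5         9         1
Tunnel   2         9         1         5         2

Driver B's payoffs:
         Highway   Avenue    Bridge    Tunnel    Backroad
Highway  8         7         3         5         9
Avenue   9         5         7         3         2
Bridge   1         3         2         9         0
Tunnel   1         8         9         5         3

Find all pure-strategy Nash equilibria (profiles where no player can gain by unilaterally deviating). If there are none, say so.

The pure Nash equilibria are (Highway, Backroad); (Avenue, Highway); (Bridge, Tunnel).

Check each profile: it is a Nash equilibrium iff no player can strictly gain by switching unilaterally.
(Highway, Highway): Driver A can switch to Avenue (0 → 7). Not NE.
(Highway, Avenue): Driver A can switch to Bridge (6 → 7). Not NE.
(Highway, Bridge): Driver A can switch to Avenue (3 → 7). Not NE.
(Highway, Tunnel): Driver A can switch to Bridge (4 → 9). Not NE.
(Highway, Backroad): Driver A gets 8, best alternative 4; Driver B gets 9, best alternative 8. No profitable deviation — NE.
(Avenue, Highway): Driver A gets 7, best alternative 6; Driver B gets 9, best alternative 7. No profitable deviation — NE.
(Avenue, Avenue): Driver A can switch to Highway (1 → 6). Not NE.
(Avenue, Bridge): Driver B can switch to Highway (7 → 9). Not NE.
(Avenue, Tunnel): Driver A can switch to Highway (0 → 4). Not NE.
(Avenue, Backroad): Driver A can switch to Highway (4 → 8). Not NE.
(Bridge, Highway): Driver A can switch to Avenue (6 → 7). Not NE.
(Bridge, Avenue): Driver A can switch to Tunnel (7 → 9). Not NE.
(Bridge, Bridge): Driver A can switch to Avenue (5 → 7). Not NE.
(Bridge, Tunnel): Driver A gets 9, best alternative 5; Driver B gets 9, best alternative 3. No profitable deviation — NE.
(Bridge, Backroad): Driver A can switch to Highway (1 → 8). Not NE.
(The remaining 5 profiles each have a profitable deviation by the same check.)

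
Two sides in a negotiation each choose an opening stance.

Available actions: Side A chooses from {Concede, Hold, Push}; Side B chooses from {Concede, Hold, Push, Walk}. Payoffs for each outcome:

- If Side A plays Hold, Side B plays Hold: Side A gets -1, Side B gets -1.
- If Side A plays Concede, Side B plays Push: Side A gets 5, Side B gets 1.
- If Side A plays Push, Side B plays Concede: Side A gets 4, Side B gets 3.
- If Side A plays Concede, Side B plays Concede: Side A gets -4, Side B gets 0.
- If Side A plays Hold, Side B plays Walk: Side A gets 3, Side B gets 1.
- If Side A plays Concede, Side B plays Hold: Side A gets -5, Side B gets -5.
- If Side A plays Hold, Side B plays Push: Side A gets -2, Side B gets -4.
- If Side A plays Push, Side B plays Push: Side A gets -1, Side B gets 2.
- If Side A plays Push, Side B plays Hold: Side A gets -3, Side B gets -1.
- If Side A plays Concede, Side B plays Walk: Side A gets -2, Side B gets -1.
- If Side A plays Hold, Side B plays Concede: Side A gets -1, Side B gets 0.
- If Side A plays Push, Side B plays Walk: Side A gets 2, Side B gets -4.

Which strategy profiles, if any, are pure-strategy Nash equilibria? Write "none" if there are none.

Pure-strategy Nash equilibria: (Concede, Push); (Hold, Walk); (Push, Concede)

Mark each player's best response to every combination of opponents' strategies; a profile where every player is best-responding is a pure Nash equilibrium.
Side A against Concede: payoffs -4, -1, 4 → best response Push.
Side A against Hold: payoffs -5, -1, -3 → best response Hold.
Side A against Push: payoffs 5, -2, -1 → best response Concede.
Side A against Walk: payoffs -2, 3, 2 → best response Hold.
Side B against Concede: payoffs 0, -5, 1, -1 → best response Push.
Side B against Hold: payoffs 0, -1, -4, 1 → best response Walk.
Side B against Push: payoffs 3, -1, 2, -4 → best response Concede.
Mutual best responses: (Concede, Push); (Hold, Walk); (Push, Concede).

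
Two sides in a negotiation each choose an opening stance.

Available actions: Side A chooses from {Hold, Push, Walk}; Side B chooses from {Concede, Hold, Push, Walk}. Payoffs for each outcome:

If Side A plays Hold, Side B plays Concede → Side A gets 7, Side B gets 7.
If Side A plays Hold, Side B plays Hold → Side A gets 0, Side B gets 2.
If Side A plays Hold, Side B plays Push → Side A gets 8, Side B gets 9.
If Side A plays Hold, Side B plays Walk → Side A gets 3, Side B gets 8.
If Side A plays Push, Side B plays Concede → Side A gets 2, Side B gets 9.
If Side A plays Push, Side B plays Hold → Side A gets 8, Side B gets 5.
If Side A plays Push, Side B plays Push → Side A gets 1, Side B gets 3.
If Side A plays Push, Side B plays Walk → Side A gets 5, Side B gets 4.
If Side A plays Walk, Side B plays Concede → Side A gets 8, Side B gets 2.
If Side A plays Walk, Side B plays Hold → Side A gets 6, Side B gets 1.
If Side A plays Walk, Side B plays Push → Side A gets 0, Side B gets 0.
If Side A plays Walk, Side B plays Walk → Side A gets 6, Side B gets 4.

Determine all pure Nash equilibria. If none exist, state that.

The pure Nash equilibria are (Hold, Push) and (Walk, Walk).

Side A against Concede: payoffs 7, 2, 8 → best response Walk.
Side A against Hold: payoffs 0, 8, 6 → best response Push.
Side A against Push: payoffs 8, 1, 0 → best response Hold.
Side A against Walk: payoffs 3, 5, 6 → best response Walk.
Side B against Hold: payoffs 7, 2, 9, 8 → best response Push.
Side B against Push: payoffs 9, 5, 3, 4 → best response Concede.
Side B against Walk: payoffs 2, 1, 0, 4 → best response Walk.
Mutual best responses: (Hold, Push); (Walk, Walk).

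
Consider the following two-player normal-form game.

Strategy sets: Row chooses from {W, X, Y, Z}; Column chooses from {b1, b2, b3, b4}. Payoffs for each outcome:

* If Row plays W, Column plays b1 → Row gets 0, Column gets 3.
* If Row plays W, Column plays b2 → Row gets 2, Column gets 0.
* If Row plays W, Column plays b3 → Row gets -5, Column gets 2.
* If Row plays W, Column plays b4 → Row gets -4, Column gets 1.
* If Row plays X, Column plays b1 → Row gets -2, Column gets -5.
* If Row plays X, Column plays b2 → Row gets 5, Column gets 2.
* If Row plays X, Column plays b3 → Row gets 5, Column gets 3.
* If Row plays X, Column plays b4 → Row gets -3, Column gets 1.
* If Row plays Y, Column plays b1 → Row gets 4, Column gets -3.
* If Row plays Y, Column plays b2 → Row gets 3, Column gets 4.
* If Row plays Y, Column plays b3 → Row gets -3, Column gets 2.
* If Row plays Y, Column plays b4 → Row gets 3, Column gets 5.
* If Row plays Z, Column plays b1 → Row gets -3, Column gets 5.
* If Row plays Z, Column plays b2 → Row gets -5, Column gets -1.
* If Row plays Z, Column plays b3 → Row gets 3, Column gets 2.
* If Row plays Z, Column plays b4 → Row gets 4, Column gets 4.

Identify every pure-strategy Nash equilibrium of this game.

(W, b1): Row can switch to Y (0 → 4). Not NE.
(W, b2): Row can switch to X (2 → 5). Not NE.
(W, b3): Row can switch to X (-5 → 5). Not NE.
(W, b4): Row can switch to X (-4 → -3). Not NE.
(X, b1): Row can switch to W (-2 → 0). Not NE.
(X, b2): Column can switch to b3 (2 → 3). Not NE.
(X, b3): Row gets 5, best alternative 3; Column gets 3, best alternative 2. No profitable deviation — NE.
(X, b4): Row can switch to Y (-3 → 3). Not NE.
(Y, b1): Column can switch to b2 (-3 → 4). Not NE.
(Y, b2): Row can switch to X (3 → 5). Not NE.
(Y, b3): Row can switch to X (-3 → 5). Not NE.
(Y, b4): Row can switch to Z (3 → 4). Not NE.
(Z, b1): Row can switch to W (-3 → 0). Not NE.
(The remaining 3 profiles each have a profitable deviation by the same check.)

The unique pure-strategy Nash equilibrium is (X, b3).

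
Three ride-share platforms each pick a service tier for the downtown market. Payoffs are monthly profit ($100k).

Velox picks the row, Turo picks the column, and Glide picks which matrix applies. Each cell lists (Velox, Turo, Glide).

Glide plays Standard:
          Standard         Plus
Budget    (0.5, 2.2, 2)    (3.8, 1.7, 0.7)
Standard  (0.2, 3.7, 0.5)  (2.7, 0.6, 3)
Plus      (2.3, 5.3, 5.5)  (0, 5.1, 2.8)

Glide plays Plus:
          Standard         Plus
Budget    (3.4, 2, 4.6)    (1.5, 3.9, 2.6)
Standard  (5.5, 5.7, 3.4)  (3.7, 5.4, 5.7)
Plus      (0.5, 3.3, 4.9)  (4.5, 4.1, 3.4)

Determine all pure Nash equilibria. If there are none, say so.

The pure Nash equilibria are (Standard, Standard, Plus), (Plus, Standard, Standard), (Plus, Plus, Plus).

(Budget, Standard, Standard): Velox can switch to Plus (0.5 → 2.3). Not NE.
(Budget, Standard, Plus): Velox can switch to Standard (3.4 → 5.5). Not NE.
(Budget, Plus, Standard): Turo can switch to Standard (1.7 → 2.2). Not NE.
(Budget, Plus, Plus): Velox can switch to Standard (1.5 → 3.7). Not NE.
(Standard, Standard, Standard): Velox can switch to Budget (0.2 → 0.5). Not NE.
(Standard, Standard, Plus): Velox gets 5.5, best alternative 3.4; Turo gets 5.7, best alternative 5.4; Glide gets 3.4, best alternative 0.5. No profitable deviation — NE.
(Standard, Plus, Standard): Velox can switch to Budget (2.7 → 3.8). Not NE.
(Standard, Plus, Plus): Velox can switch to Plus (3.7 → 4.5). Not NE.
(Plus, Standard, Standard): Velox gets 2.3, best alternative 0.5; Turo gets 5.3, best alternative 5.1; Glide gets 5.5, best alternative 4.9. No profitable deviation — NE.
(Plus, Standard, Plus): Velox can switch to Budget (0.5 → 3.4). Not NE.
(Plus, Plus, Plus): Velox gets 4.5, best alternative 3.7; Turo gets 4.1, best alternative 3.3; Glide gets 3.4, best alternative 2.8. No profitable deviation — NE.
(The remaining 1 profile has a profitable deviation by the same check.)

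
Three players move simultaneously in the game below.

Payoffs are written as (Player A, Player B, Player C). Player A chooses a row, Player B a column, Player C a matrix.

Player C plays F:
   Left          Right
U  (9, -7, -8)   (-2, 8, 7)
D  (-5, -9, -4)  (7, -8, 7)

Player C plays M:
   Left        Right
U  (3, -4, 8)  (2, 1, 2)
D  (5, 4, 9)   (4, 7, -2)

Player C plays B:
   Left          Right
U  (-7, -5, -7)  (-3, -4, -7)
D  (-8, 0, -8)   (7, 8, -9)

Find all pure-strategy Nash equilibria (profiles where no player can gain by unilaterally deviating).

Player A against (Left, F): payoffs 9, -5 → best response U.
Player A against (Left, M): payoffs 3, 5 → best response D.
Player A against (Left, B): payoffs -7, -8 → best response U.
Player A against (Right, F): payoffs -2, 7 → best response D.
Player A against (Right, M): payoffs 2, 4 → best response D.
Player A against (Right, B): payoffs -3, 7 → best response D.
Player B against (U, F): payoffs -7, 8 → best response Right.
Player B against (U, M): payoffs -4, 1 → best response Right.
Player B against (U, B): payoffs -5, -4 → best response Right.
Player B against (D, F): payoffs -9, -8 → best response Right.
Player B against (D, M): payoffs 4, 7 → best response Right.
Player B against (D, B): payoffs 0, 8 → best response Right.
Player C against (U, Left): payoffs -8, 8, -7 → best response M.
Player C against (U, Right): payoffs 7, 2, -7 → best response F.
Player C against (D, Left): payoffs -4, 9, -8 → best response M.
Player C against (D, Right): payoffs 7, -2, -9 → best response F.
Mutual best responses: (D, Right, F).

Pure NE: (D, Right, F)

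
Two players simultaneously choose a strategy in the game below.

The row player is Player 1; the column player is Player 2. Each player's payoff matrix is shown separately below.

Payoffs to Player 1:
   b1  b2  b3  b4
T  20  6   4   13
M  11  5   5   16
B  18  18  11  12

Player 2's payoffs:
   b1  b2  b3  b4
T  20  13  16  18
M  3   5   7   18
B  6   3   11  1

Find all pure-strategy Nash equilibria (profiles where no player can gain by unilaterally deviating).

(T, b1): Player 1 gets 20, best alternative 18; Player 2 gets 20, best alternative 18. No profitable deviation — NE.
(T, b2): Player 1 can switch to B (6 → 18). Not NE.
(T, b3): Player 1 can switch to M (4 → 5). Not NE.
(T, b4): Player 1 can switch to M (13 → 16). Not NE.
(M, b1): Player 1 can switch to T (11 → 20). Not NE.
(M, b2): Player 1 can switch to T (5 → 6). Not NE.
(M, b3): Player 1 can switch to B (5 → 11). Not NE.
(M, b4): Player 1 gets 16, best alternative 13; Player 2 gets 18, best alternative 7. No profitable deviation — NE.
(B, b1): Player 1 can switch to T (18 → 20). Not NE.
(B, b2): Player 2 can switch to b1 (3 → 6). Not NE.
(B, b3): Player 1 gets 11, best alternative 5; Player 2 gets 11, best alternative 6. No profitable deviation — NE.
(B, b4): Player 1 can switch to T (12 → 13). Not NE.

(T, b1), (M, b4), (B, b3)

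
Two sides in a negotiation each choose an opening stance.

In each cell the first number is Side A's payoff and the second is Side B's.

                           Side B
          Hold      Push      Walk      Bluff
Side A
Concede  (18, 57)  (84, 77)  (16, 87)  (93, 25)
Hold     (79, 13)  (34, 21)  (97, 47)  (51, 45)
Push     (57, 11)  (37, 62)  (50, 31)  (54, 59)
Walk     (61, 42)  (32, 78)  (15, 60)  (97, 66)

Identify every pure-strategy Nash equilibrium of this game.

For each strategy profile, look for a profitable unilateral deviation.
(Concede, Hold): Side A can switch to Hold (18 → 79). Not NE.
(Concede, Push): Side B can switch to Walk (77 → 87). Not NE.
(Concede, Walk): Side A can switch to Hold (16 → 97). Not NE.
(Concede, Bluff): Side A can switch to Walk (93 → 97). Not NE.
(Hold, Hold): Side B can switch to Push (13 → 21). Not NE.
(Hold, Push): Side A can switch to Concede (34 → 84). Not NE.
(Hold, Walk): Side A gets 97, best alternative 50; Side B gets 47, best alternative 45. No profitable deviation — NE.
(Hold, Bluff): Side A can switch to Concede (51 → 93). Not NE.
(Push, Hold): Side A can switch to Hold (57 → 79). Not NE.
(The remaining 7 profiles each have a profitable deviation by the same check.)

Pure NE: (Hold, Walk)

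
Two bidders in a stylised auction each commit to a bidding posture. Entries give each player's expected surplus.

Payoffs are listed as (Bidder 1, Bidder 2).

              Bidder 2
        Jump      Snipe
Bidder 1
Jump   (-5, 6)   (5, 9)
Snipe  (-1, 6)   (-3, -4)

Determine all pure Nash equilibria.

Bidder 1 against Jump: payoffs -5, -1 → best response Snipe.
Bidder 1 against Snipe: payoffs 5, -3 → best response Jump.
Bidder 2 against Jump: payoffs 6, 9 → best response Snipe.
Bidder 2 against Snipe: payoffs 6, -4 → best response Jump.
Mutual best responses: (Jump, Snipe); (Snipe, Jump).

(Jump, Snipe), (Snipe, Jump)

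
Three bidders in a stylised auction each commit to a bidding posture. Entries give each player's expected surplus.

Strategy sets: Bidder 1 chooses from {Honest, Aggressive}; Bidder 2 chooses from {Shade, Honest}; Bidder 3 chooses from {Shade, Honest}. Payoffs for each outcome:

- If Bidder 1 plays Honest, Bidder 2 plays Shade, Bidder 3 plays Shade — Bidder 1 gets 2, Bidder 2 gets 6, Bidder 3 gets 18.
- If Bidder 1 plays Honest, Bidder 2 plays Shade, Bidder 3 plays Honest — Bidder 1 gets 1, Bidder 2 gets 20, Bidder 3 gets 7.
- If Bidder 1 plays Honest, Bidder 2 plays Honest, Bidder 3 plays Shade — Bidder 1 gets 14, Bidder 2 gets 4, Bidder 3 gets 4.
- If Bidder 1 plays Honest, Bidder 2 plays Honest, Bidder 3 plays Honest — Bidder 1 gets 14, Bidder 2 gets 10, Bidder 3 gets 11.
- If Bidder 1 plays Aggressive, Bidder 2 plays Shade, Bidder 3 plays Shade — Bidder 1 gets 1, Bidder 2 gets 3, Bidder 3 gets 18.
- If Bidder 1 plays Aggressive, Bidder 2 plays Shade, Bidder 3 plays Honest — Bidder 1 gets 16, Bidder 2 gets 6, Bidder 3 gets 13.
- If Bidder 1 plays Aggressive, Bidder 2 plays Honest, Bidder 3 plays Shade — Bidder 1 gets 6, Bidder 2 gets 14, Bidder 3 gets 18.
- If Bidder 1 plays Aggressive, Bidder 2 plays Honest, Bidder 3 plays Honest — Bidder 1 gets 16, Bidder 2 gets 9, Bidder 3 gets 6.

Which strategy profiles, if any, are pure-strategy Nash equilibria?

Pure NE: (Honest, Shade, Shade)

For each strategy profile, look for a profitable unilateral deviation.
(Honest, Shade, Shade): Bidder 1 gets 2, best alternative 1; Bidder 2 gets 6, best alternative 4; Bidder 3 gets 18, best alternative 7. No profitable deviation — NE.
(Honest, Shade, Honest): Bidder 1 can switch to Aggressive (1 → 16). Not NE.
(Honest, Honest, Shade): Bidder 2 can switch to Shade (4 → 6). Not NE.
(Honest, Honest, Honest): Bidder 1 can switch to Aggressive (14 → 16). Not NE.
(Aggressive, Shade, Shade): Bidder 1 can switch to Honest (1 → 2). Not NE.
(Aggressive, Shade, Honest): Bidder 2 can switch to Honest (6 → 9). Not NE.
(Aggressive, Honest, Shade): Bidder 1 can switch to Honest (6 → 14). Not NE.
(Aggressive, Honest, Honest): Bidder 3 can switch to Shade (6 → 18). Not NE.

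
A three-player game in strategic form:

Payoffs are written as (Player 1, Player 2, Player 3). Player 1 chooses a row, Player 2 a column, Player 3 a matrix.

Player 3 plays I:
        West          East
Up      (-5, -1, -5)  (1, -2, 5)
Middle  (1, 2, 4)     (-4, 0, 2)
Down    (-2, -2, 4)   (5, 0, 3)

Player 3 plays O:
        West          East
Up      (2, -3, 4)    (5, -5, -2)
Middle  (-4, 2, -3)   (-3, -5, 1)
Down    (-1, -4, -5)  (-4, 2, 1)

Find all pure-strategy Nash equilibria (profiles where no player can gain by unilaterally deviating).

The pure Nash equilibria are (Up, West, O), (Middle, West, I), (Down, East, I).

Player 1 against (West, I): payoffs -5, 1, -2 → best response Middle.
Player 1 against (West, O): payoffs 2, -4, -1 → best response Up.
Player 1 against (East, I): payoffs 1, -4, 5 → best response Down.
Player 1 against (East, O): payoffs 5, -3, -4 → best response Up.
Player 2 against (Up, I): payoffs -1, -2 → best response West.
Player 2 against (Up, O): payoffs -3, -5 → best response West.
Player 2 against (Middle, I): payoffs 2, 0 → best response West.
Player 2 against (Middle, O): payoffs 2, -5 → best response West.
Player 2 against (Down, I): payoffs -2, 0 → best response East.
Player 2 against (Down, O): payoffs -4, 2 → best response East.
Player 3 against (Up, West): payoffs -5, 4 → best response O.
Player 3 against (Up, East): payoffs 5, -2 → best response I.
Player 3 against (Middle, West): payoffs 4, -3 → best response I.
Player 3 against (Middle, East): payoffs 2, 1 → best response I.
Player 3 against (Down, West): payoffs 4, -5 → best response I.
Player 3 against (Down, East): payoffs 3, 1 → best response I.
Mutual best responses: (Up, West, O); (Middle, West, I); (Down, East, I).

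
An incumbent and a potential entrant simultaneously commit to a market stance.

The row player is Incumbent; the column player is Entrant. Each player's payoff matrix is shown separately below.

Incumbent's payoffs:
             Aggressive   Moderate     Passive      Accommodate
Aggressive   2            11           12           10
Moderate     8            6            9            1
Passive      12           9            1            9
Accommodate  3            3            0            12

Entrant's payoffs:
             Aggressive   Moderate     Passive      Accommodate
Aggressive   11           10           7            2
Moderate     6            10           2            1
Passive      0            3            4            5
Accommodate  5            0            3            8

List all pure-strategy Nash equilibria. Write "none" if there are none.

(Accommodate, Accommodate)

Check each profile: it is a Nash equilibrium iff no player can strictly gain by switching unilaterally.
(Aggressive, Aggressive): Incumbent can switch to Moderate (2 → 8). Not NE.
(Aggressive, Moderate): Entrant can switch to Aggressive (10 → 11). Not NE.
(Aggressive, Passive): Entrant can switch to Aggressive (7 → 11). Not NE.
(Aggressive, Accommodate): Incumbent can switch to Accommodate (10 → 12). Not NE.
(Moderate, Aggressive): Incumbent can switch to Passive (8 → 12). Not NE.
(Moderate, Moderate): Incumbent can switch to Aggressive (6 → 11). Not NE.
(Moderate, Passive): Incumbent can switch to Aggressive (9 → 12). Not NE.
(Moderate, Accommodate): Incumbent can switch to Aggressive (1 → 10). Not NE.
(Passive, Aggressive): Entrant can switch to Moderate (0 → 3). Not NE.
(Passive, Moderate): Incumbent can switch to Aggressive (9 → 11). Not NE.
(Passive, Passive): Incumbent can switch to Aggressive (1 → 12). Not NE.
(Passive, Accommodate): Incumbent can switch to Aggressive (9 → 10). Not NE.
(Accommodate, Accommodate): Incumbent gets 12, best alternative 10; Entrant gets 8, best alternative 5. No profitable deviation — NE.
(The remaining 3 profiles each have a profitable deviation by the same check.)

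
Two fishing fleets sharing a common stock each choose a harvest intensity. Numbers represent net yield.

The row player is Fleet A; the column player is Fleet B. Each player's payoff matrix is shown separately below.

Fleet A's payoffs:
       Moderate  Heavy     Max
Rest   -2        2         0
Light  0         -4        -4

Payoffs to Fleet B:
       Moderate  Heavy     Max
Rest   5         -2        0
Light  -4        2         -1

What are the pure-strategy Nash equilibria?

none

Fleet A against Moderate: payoffs -2, 0 → best response Light.
Fleet A against Heavy: payoffs 2, -4 → best response Rest.
Fleet A against Max: payoffs 0, -4 → best response Rest.
Fleet B against Rest: payoffs 5, -2, 0 → best response Moderate.
Fleet B against Light: payoffs -4, 2, -1 → best response Heavy.
No profile is a mutual best response for all players.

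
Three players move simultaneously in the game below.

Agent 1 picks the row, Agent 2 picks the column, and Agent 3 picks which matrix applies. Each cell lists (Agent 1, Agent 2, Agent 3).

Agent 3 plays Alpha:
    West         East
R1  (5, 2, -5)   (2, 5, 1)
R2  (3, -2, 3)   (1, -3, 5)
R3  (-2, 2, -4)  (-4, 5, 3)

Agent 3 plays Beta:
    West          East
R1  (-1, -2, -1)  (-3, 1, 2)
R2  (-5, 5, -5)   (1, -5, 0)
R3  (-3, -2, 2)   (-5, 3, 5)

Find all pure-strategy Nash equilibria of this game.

No pure-strategy Nash equilibrium.

Agent 1 against (West, Alpha): payoffs 5, 3, -2 → best response R1.
Agent 1 against (West, Beta): payoffs -1, -5, -3 → best response R1.
Agent 1 against (East, Alpha): payoffs 2, 1, -4 → best response R1.
Agent 1 against (East, Beta): payoffs -3, 1, -5 → best response R2.
Agent 2 against (R1, Alpha): payoffs 2, 5 → best response East.
Agent 2 against (R1, Beta): payoffs -2, 1 → best response East.
Agent 2 against (R2, Alpha): payoffs -2, -3 → best response West.
Agent 2 against (R2, Beta): payoffs 5, -5 → best response West.
Agent 2 against (R3, Alpha): payoffs 2, 5 → best response East.
Agent 2 against (R3, Beta): payoffs -2, 3 → best response East.
Agent 3 against (R1, West): payoffs -5, -1 → best response Beta.
Agent 3 against (R1, East): payoffs 1, 2 → best response Beta.
Agent 3 against (R2, West): payoffs 3, -5 → best response Alpha.
Agent 3 against (R2, East): payoffs 5, 0 → best response Alpha.
Agent 3 against (R3, West): payoffs -4, 2 → best response Beta.
Agent 3 against (R3, East): payoffs 3, 5 → best response Beta.
No profile is a mutual best response for all players.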